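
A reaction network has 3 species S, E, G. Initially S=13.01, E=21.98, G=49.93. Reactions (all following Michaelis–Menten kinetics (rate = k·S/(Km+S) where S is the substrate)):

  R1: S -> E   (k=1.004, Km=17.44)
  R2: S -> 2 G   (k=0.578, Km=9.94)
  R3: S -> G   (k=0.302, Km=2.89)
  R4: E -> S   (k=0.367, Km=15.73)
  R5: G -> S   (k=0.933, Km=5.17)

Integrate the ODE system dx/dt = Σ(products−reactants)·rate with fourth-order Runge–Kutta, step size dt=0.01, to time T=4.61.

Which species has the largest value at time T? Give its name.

RK4 with dt=0.01: 461 steps to T=4.61. Trajectory (selected grid times):
t=0.00: S=13.01 E=21.98 G=49.93
t=0.51: S=13.04 E=22.09 G=49.96
t=1.02: S=13.07 E=22.20 G=49.99
t=1.54: S=13.09 E=22.31 G=50.02
t=2.05: S=13.12 E=22.42 G=50.05
t=2.56: S=13.15 E=22.53 G=50.08
t=3.07: S=13.18 E=22.64 G=50.11
t=3.59: S=13.20 E=22.75 G=50.14
t=4.10: S=13.23 E=22.86 G=50.17
t=4.61: S=13.26 E=22.97 G=50.21
At T=4.61: S=13.26 E=22.97 G=50.21; the largest is G.

Dominant species at T: G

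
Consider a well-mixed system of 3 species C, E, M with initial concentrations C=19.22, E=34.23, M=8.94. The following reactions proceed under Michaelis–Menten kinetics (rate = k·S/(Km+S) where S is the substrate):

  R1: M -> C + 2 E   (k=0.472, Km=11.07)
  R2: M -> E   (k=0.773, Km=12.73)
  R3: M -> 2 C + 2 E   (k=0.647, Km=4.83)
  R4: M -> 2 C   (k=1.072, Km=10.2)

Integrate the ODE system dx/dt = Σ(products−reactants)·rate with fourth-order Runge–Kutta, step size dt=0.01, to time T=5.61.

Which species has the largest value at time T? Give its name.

Dominant species at T: E

RK4 with dt=0.01: 561 steps to T=5.61. Trajectory (selected grid times):
t=0.00: C=19.22 E=34.23 M=8.94
t=0.62: C=20.46 E=35.19 M=8.06
t=1.25: C=21.66 E=36.11 M=7.22
t=1.87: C=22.78 E=36.97 M=6.44
t=2.49: C=23.82 E=37.78 M=5.71
t=3.12: C=24.81 E=38.55 M=5.02
t=3.74: C=25.72 E=39.25 M=4.40
t=4.36: C=26.54 E=39.89 M=3.83
t=4.99: C=27.31 E=40.49 M=3.30
t=5.61: C=27.99 E=41.02 M=2.84
At T=5.61: C=27.99 E=41.02 M=2.84; the largest is E.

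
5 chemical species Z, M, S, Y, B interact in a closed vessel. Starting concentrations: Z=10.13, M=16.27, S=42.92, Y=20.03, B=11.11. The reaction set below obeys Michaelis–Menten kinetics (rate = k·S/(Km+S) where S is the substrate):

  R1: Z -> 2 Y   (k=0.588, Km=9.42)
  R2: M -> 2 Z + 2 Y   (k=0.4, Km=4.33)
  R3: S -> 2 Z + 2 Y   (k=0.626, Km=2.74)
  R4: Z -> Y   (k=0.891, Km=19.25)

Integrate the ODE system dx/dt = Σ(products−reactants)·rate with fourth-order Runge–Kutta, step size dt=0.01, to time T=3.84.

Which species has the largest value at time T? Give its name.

Dominant species at T: S

RK4 with dt=0.01: 384 steps to T=3.84. Trajectory (selected grid times):
t=0.00: Z=10.13 M=16.27 S=42.92 Y=20.03 B=11.11
t=0.43: Z=10.64 M=16.13 S=42.67 Y=21.21 B=11.11
t=0.85: Z=11.13 M=16.00 S=42.42 Y=22.37 B=11.11
t=1.28: Z=11.63 M=15.87 S=42.17 Y=23.56 B=11.11
t=1.71: Z=12.12 M=15.73 S=41.91 Y=24.76 B=11.11
t=2.13: Z=12.59 M=15.60 S=41.67 Y=25.95 B=11.11
t=2.56: Z=13.06 M=15.47 S=41.42 Y=27.17 B=11.11
t=2.99: Z=13.53 M=15.33 S=41.16 Y=28.39 B=11.11
t=3.41: Z=13.98 M=15.20 S=40.92 Y=29.60 B=11.11
t=3.84: Z=14.44 M=15.07 S=40.66 Y=30.83 B=11.11
At T=3.84: Z=14.44 M=15.07 S=40.66 Y=30.83 B=11.11; the largest is S.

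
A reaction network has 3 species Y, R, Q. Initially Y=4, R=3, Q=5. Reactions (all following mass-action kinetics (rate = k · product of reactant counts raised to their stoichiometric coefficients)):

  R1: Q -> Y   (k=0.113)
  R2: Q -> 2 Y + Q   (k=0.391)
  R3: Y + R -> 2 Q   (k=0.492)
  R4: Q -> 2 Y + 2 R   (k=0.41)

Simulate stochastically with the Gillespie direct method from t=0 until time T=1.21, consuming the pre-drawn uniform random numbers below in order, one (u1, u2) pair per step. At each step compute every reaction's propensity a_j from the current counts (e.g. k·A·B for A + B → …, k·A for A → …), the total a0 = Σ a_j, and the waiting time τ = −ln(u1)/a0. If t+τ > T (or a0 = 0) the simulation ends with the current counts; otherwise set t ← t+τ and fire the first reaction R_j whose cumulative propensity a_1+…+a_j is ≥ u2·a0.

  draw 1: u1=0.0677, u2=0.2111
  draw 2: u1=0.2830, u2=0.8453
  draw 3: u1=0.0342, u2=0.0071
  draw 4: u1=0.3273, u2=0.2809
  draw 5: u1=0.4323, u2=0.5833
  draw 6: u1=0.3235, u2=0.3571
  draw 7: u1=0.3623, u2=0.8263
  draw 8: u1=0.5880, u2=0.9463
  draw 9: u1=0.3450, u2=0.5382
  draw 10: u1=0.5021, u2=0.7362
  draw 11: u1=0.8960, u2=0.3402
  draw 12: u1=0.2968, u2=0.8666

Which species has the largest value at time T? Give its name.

t=0.000: Y=4 R=3 Q=5
Draw 1: a1=0.565, a2=1.955, a3=5.904, a4=2.050, a0=10.474; τ=−ln(0.0677)/10.474=0.257 → t=0.257; u2·a0=0.2111·10.474=2.211; a1=0.565 < 2.211 ≤ a1+a2=2.520 → R2 fires; Y=6 R=3 Q=5
Draw 2: a1=0.565, a2=1.955, a3=8.856, a4=2.050, a0=13.426; τ=−ln(0.2830)/13.426=0.094 → t=0.351; u2·a0=0.8453·13.426=11.349; a1+a2=2.520 < 11.349 ≤ a1+…+a3=11.376 → R3 fires; Y=5 R=2 Q=7
Draw 3: a1=0.791, a2=2.737, a3=4.920, a4=2.870, a0=11.318; τ=−ln(0.0342)/11.318=0.298 → t=0.649; u2·a0=0.0071·11.318=0.080 ≤ a1=0.791 → R1 fires; Y=6 R=2 Q=6
Draw 4: a1=0.678, a2=2.346, a3=5.904, a4=2.460, a0=11.388; τ=−ln(0.3273)/11.388=0.098 → t=0.747; u2·a0=0.2809·11.388=3.199; a1+a2=3.024 < 3.199 ≤ a1+…+a3=8.928 → R3 fires; Y=5 R=1 Q=8
Draw 5: a1=0.904, a2=3.128, a3=2.460, a4=3.280, a0=9.772; τ=−ln(0.4323)/9.772=0.086 → t=0.833; u2·a0=0.5833·9.772=5.700; a1+a2=4.032 < 5.700 ≤ a1+…+a3=6.492 → R3 fires; Y=4 R=0 Q=10
Draw 6: a1=1.130, a2=3.910, a3=0.000, a4=4.100, a0=9.140; τ=−ln(0.3235)/9.140=0.123 → t=0.957; u2·a0=0.3571·9.140=3.264; a1=1.130 < 3.264 ≤ a1+a2=5.040 → R2 fires; Y=6 R=0 Q=10
Draw 7: a1=1.130, a2=3.910, a3=0.000, a4=4.100, a0=9.140; τ=−ln(0.3623)/9.140=0.111 → t=1.068; u2·a0=0.8263·9.140=7.552; a1+…+a3=5.040 < 7.552 ≤ a1+…+a4=9.140 → R4 fires; Y=8 R=2 Q=9
Draw 8: a1=1.017, a2=3.519, a3=7.872, a4=3.690, a0=16.098; τ=−ln(0.5880)/16.098=0.033 → t=1.101; u2·a0=0.9463·16.098=15.234; a1+…+a3=12.408 < 15.234 ≤ a1+…+a4=16.098 → R4 fires; Y=10 R=4 Q=8
Draw 9: a1=0.904, a2=3.128, a3=19.680, a4=3.280, a0=26.992; τ=−ln(0.3450)/26.992=0.039 → t=1.140; u2·a0=0.5382·26.992=14.527; a1+a2=4.032 < 14.527 ≤ a1+…+a3=23.712 → R3 fires; Y=9 R=3 Q=10
Draw 10: a1=1.130, a2=3.910, a3=13.284, a4=4.100, a0=22.424; τ=−ln(0.5021)/22.424=0.031 → t=1.171; u2·a0=0.7362·22.424=16.509; a1+a2=5.040 < 16.509 ≤ a1+…+a3=18.324 → R3 fires; Y=8 R=2 Q=12
Draw 11: a1=1.356, a2=4.692, a3=7.872, a4=4.920, a0=18.840; τ=−ln(0.8960)/18.840=0.006 → t=1.177; u2·a0=0.3402·18.840=6.409; a1+a2=6.048 < 6.409 ≤ a1+…+a3=13.920 → R3 fires; Y=7 R=1 Q=14
Draw 12: a1=1.582, a2=5.474, a3=3.444, a4=5.740, a0=16.240; τ=−ln(0.2968)/16.240=0.075 → t=1.252 > T=1.21: stop.
At T=1.21: Y=7 R=1 Q=14; the largest is Q.

Dominant species at T: Q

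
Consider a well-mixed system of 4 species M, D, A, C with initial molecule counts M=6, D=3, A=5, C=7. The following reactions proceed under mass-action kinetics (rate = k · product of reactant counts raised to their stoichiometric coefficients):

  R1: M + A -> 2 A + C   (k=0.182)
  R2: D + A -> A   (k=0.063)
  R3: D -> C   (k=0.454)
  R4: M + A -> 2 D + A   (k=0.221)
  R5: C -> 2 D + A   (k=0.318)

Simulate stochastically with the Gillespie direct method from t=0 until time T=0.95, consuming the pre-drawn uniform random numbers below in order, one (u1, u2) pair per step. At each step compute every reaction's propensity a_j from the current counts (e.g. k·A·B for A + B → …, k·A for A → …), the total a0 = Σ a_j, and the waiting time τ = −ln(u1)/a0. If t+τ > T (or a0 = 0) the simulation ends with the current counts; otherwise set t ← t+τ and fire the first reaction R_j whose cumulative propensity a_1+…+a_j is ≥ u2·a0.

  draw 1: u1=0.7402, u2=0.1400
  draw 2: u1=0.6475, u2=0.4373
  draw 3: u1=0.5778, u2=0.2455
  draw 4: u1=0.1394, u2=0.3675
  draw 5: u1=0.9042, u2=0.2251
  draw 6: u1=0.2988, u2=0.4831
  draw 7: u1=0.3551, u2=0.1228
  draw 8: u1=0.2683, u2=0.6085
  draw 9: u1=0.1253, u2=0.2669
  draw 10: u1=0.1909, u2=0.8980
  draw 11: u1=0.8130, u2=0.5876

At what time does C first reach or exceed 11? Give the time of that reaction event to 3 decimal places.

t=0.000: M=6 D=3 A=5 C=7
Draw 1: a1=5.460, a2=0.945, a3=1.362, a4=6.630, a5=2.226, a0=16.623; τ=−ln(0.7402)/16.623=0.018 → t=0.018; u2·a0=0.1400·16.623=2.327 ≤ a1=5.460 → R1 fires; M=5 D=3 A=6 C=8
Draw 2: a1=5.460, a2=1.134, a3=1.362, a4=6.630, a5=2.544, a0=17.130; τ=−ln(0.6475)/17.130=0.025 → t=0.043; u2·a0=0.4373·17.130=7.491; a1+a2=6.594 < 7.491 ≤ a1+…+a3=7.956 → R3 fires; M=5 D=2 A=6 C=9
Draw 3: a1=5.460, a2=0.756, a3=0.908, a4=6.630, a5=2.862, a0=16.616; τ=−ln(0.5778)/16.616=0.033 → t=0.076; u2·a0=0.2455·16.616=4.079 ≤ a1=5.460 → R1 fires; M=4 D=2 A=7 C=10
Draw 4: a1=5.096, a2=0.882, a3=0.908, a4=6.188, a5=3.180, a0=16.254; τ=−ln(0.1394)/16.254=0.121 → t=0.198; u2·a0=0.3675·16.254=5.973; a1=5.096 < 5.973 ≤ a1+a2=5.978 → R2 fires; M=4 D=1 A=7 C=10
Draw 5: a1=5.096, a2=0.441, a3=0.454, a4=6.188, a5=3.180, a0=15.359; τ=−ln(0.9042)/15.359=0.007 → t=0.204; u2·a0=0.2251·15.359=3.457 ≤ a1=5.096 → R1 fires; M=3 D=1 A=8 C=11
Draw 6: a1=4.368, a2=0.504, a3=0.454, a4=5.304, a5=3.498, a0=14.128; τ=−ln(0.2988)/14.128=0.086 → t=0.290; u2·a0=0.4831·14.128=6.825; a1+…+a3=5.326 < 6.825 ≤ a1+…+a4=10.630 → R4 fires; M=2 D=3 A=8 C=11
Draw 7: a1=2.912, a2=1.512, a3=1.362, a4=3.536, a5=3.498, a0=12.820; τ=−ln(0.3551)/12.820=0.081 → t=0.371; u2·a0=0.1228·12.820=1.574 ≤ a1=2.912 → R1 fires; M=1 D=3 A=9 C=12
Draw 8: a1=1.638, a2=1.701, a3=1.362, a4=1.989, a5=3.816, a0=10.506; τ=−ln(0.2683)/10.506=0.125 → t=0.496; u2·a0=0.6085·10.506=6.393; a1+…+a3=4.701 < 6.393 ≤ a1+…+a4=6.690 → R4 fires; M=0 D=5 A=9 C=12
Draw 9: a1=0.000, a2=2.835, a3=2.270, a4=0.000, a5=3.816, a0=8.921; τ=−ln(0.1253)/8.921=0.233 → t=0.729; u2·a0=0.2669·8.921=2.381; a1=0.000 < 2.381 ≤ a1+a2=2.835 → R2 fires; M=0 D=4 A=9 C=12
Draw 10: a1=0.000, a2=2.268, a3=1.816, a4=0.000, a5=3.816, a0=7.900; τ=−ln(0.1909)/7.900=0.210 → t=0.938; u2·a0=0.8980·7.900=7.094; a1+…+a4=4.084 < 7.094 ≤ a1+…+a5=7.900 → R5 fires; M=0 D=6 A=10 C=11
Draw 11: a1=0.000, a2=3.780, a3=2.724, a4=0.000, a5=3.498, a0=10.002; τ=−ln(0.8130)/10.002=0.021 → t=0.959 > T=0.95: stop.
C first becomes ≥ 11 when it reaches 11 at the event at t=0.204.

Threshold first reached at t = 0.204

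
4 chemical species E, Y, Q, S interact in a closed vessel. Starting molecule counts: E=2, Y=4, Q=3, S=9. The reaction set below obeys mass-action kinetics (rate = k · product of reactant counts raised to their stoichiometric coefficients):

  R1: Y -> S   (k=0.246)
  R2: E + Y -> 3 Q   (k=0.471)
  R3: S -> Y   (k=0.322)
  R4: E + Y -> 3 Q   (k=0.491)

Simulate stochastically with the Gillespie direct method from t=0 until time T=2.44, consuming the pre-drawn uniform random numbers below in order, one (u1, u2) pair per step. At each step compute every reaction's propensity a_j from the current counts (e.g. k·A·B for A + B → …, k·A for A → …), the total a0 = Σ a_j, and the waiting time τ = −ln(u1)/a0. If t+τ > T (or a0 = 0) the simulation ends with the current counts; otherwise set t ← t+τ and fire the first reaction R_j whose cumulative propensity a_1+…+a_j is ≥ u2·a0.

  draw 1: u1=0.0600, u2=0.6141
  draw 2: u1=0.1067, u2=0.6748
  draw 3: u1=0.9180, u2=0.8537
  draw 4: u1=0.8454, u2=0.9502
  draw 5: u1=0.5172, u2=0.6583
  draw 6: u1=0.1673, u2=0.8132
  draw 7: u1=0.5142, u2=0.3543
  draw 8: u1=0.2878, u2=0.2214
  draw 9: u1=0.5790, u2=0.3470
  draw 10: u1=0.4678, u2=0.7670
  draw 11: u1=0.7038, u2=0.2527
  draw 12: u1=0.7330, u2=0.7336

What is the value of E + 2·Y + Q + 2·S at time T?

Check how each reaction changes W = E + 2·Y + Q + 2·S (weight of products minus weight of reactants):
R1: Y -> S: (2·1) − (2·1) = 2 − 2 = 0
R2: E + Y -> 3 Q: (1·3) − (1·1 + 2·1) = 3 − 3 = 0
R3: S -> Y: (2·1) − (2·1) = 2 − 2 = 0
R4: E + Y -> 3 Q: (1·3) − (1·1 + 2·1) = 3 − 3 = 0
Every reaction leaves W unchanged, so W is conserved and no simulation is needed: W(T) = W(0) = 2 + 2·4 + 3 + 2·9 = 31

Value at T = 31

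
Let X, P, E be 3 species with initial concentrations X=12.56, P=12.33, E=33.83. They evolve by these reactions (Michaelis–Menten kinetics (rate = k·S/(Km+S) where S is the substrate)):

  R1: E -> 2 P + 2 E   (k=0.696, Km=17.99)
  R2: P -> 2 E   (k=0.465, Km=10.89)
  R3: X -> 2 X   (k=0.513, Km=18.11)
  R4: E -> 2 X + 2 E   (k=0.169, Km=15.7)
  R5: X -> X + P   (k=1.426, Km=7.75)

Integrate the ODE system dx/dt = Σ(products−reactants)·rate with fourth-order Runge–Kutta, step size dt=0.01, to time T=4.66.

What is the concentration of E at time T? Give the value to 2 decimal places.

RK4 with dt=0.01: 466 steps to T=4.66. Trajectory (selected grid times):
t=0.00: X=12.56 P=12.33 E=33.83
t=0.52: X=12.79 P=13.13 E=34.39
t=1.04: X=13.02 P=13.94 E=34.95
t=1.55: X=13.25 P=14.73 E=35.52
t=2.07: X=13.49 P=15.54 E=36.10
t=2.59: X=13.72 P=16.36 E=36.69
t=3.11: X=13.96 P=17.17 E=37.29
t=3.62: X=14.20 P=17.97 E=37.88
t=4.14: X=14.44 P=18.80 E=38.50
t=4.66: X=14.69 P=19.62 E=39.12
Read off E at T=4.66: 39.12

E at T = 39.12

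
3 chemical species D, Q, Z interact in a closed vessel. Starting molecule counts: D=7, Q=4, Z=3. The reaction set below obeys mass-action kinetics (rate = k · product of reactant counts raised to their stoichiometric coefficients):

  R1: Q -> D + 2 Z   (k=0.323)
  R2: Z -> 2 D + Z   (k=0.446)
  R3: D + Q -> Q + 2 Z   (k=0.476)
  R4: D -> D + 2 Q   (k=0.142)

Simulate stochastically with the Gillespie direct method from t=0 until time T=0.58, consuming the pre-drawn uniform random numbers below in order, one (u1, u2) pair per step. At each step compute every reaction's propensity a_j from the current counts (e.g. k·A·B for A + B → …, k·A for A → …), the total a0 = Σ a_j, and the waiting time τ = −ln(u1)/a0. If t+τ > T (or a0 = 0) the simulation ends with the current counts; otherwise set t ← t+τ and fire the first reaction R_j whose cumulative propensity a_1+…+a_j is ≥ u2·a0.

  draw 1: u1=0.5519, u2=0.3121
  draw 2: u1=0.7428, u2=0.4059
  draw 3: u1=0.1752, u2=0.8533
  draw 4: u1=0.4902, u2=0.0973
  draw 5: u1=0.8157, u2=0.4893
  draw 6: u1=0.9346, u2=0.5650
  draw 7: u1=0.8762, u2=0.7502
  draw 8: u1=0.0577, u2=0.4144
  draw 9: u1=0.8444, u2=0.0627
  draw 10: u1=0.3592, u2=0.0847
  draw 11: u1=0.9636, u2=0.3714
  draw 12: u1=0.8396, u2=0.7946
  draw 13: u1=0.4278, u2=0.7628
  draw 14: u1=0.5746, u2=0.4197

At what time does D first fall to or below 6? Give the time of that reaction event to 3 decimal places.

t=0.000: D=7 Q=4 Z=3
Draw 1: a1=1.292, a2=1.338, a3=13.328, a4=0.994, a0=16.952; τ=−ln(0.5519)/16.952=0.035 → t=0.035; u2·a0=0.3121·16.952=5.291; a1+a2=2.630 < 5.291 ≤ a1+…+a3=15.958 → R3 fires; D=6 Q=4 Z=5
Draw 2: a1=1.292, a2=2.230, a3=11.424, a4=0.852, a0=15.798; τ=−ln(0.7428)/15.798=0.019 → t=0.054; u2·a0=0.4059·15.798=6.412; a1+a2=3.522 < 6.412 ≤ a1+…+a3=14.946 → R3 fires; D=5 Q=4 Z=7
Draw 3: a1=1.292, a2=3.122, a3=9.520, a4=0.710, a0=14.644; τ=−ln(0.1752)/14.644=0.119 → t=0.173; u2·a0=0.8533·14.644=12.496; a1+a2=4.414 < 12.496 ≤ a1+…+a3=13.934 → R3 fires; D=4 Q=4 Z=9
Draw 4: a1=1.292, a2=4.014, a3=7.616, a4=0.568, a0=13.490; τ=−ln(0.4902)/13.490=0.053 → t=0.226; u2·a0=0.0973·13.490=1.313; a1=1.292 < 1.313 ≤ a1+a2=5.306 → R2 fires; D=6 Q=4 Z=9
Draw 5: a1=1.292, a2=4.014, a3=11.424, a4=0.852, a0=17.582; τ=−ln(0.8157)/17.582=0.012 → t=0.237; u2·a0=0.4893·17.582=8.603; a1+a2=5.306 < 8.603 ≤ a1+…+a3=16.730 → R3 fires; D=5 Q=4 Z=11
Draw 6: a1=1.292, a2=4.906, a3=9.520, a4=0.710, a0=16.428; τ=−ln(0.9346)/16.428=0.004 → t=0.241; u2·a0=0.5650·16.428=9.282; a1+a2=6.198 < 9.282 ≤ a1+…+a3=15.718 → R3 fires; D=4 Q=4 Z=13
Draw 7: a1=1.292, a2=5.798, a3=7.616, a4=0.568, a0=15.274; τ=−ln(0.8762)/15.274=0.009 → t=0.250; u2·a0=0.7502·15.274=11.459; a1+a2=7.090 < 11.459 ≤ a1+…+a3=14.706 → R3 fires; D=3 Q=4 Z=15
Draw 8: a1=1.292, a2=6.690, a3=5.712, a4=0.426, a0=14.120; τ=−ln(0.0577)/14.120=0.202 → t=0.452; u2·a0=0.4144·14.120=5.851; a1=1.292 < 5.851 ≤ a1+a2=7.982 → R2 fires; D=5 Q=4 Z=15
Draw 9: a1=1.292, a2=6.690, a3=9.520, a4=0.710, a0=18.212; τ=−ln(0.8444)/18.212=0.009 → t=0.461; u2·a0=0.0627·18.212=1.142 ≤ a1=1.292 → R1 fires; D=6 Q=3 Z=17
Draw 10: a1=0.969, a2=7.582, a3=8.568, a4=0.852, a0=17.971; τ=−ln(0.3592)/17.971=0.057 → t=0.518; u2·a0=0.0847·17.971=1.522; a1=0.969 < 1.522 ≤ a1+a2=8.551 → R2 fires; D=8 Q=3 Z=17
Draw 11: a1=0.969, a2=7.582, a3=11.424, a4=1.136, a0=21.111; τ=−ln(0.9636)/21.111=0.002 → t=0.520; u2·a0=0.3714·21.111=7.841; a1=0.969 < 7.841 ≤ a1+a2=8.551 → R2 fires; D=10 Q=3 Z=17
Draw 12: a1=0.969, a2=7.582, a3=14.280, a4=1.420, a0=24.251; τ=−ln(0.8396)/24.251=0.007 → t=0.527; u2·a0=0.7946·24.251=19.270; a1+a2=8.551 < 19.270 ≤ a1+…+a3=22.831 → R3 fires; D=9 Q=3 Z=19
Draw 13: a1=0.969, a2=8.474, a3=12.852, a4=1.278, a0=23.573; τ=−ln(0.4278)/23.573=0.036 → t=0.563; u2·a0=0.7628·23.573=17.981; a1+a2=9.443 < 17.981 ≤ a1+…+a3=22.295 → R3 fires; D=8 Q=3 Z=21
Draw 14: a1=0.969, a2=9.366, a3=11.424, a4=1.136, a0=22.895; τ=−ln(0.5746)/22.895=0.024 → t=0.587 > T=0.58: stop.
D first becomes ≤ 6 when it reaches 6 at the event at t=0.035.

Threshold first reached at t = 0.035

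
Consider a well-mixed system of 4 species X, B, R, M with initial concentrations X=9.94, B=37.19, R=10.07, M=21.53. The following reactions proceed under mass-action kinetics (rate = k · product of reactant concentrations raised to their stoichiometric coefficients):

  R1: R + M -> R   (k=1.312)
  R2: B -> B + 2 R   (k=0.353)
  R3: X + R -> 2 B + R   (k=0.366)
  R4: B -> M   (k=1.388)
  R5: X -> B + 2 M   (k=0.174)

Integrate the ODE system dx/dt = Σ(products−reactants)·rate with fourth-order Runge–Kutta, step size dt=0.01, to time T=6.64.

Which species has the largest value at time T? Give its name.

Dominant species at T: R

RK4 with dt=0.01: 664 steps to T=6.64. Trajectory (selected grid times):
t=0.00: X=9.94 B=37.19 R=10.07 M=21.53
t=0.74: X=0.04 B=22.51 R=27.44 M=0.92
t=1.48: X=0.00 B=8.10 R=34.82 M=0.25
t=2.21: X=0.00 B=2.94 R=37.44 M=0.09
t=2.95: X=0.00 B=1.05 R=38.40 M=0.03
t=3.69: X=0.00 B=0.38 R=38.74 M=0.01
t=4.43: X=0.00 B=0.13 R=38.87 M=0.00
t=5.16: X=0.00 B=0.05 R=38.91 M=0.00
t=5.90: X=0.00 B=0.02 R=38.93 M=0.00
t=6.64: X=0.00 B=0.01 R=38.93 M=0.00
At T=6.64: X=0.00 B=0.01 R=38.93 M=0.00; the largest is R.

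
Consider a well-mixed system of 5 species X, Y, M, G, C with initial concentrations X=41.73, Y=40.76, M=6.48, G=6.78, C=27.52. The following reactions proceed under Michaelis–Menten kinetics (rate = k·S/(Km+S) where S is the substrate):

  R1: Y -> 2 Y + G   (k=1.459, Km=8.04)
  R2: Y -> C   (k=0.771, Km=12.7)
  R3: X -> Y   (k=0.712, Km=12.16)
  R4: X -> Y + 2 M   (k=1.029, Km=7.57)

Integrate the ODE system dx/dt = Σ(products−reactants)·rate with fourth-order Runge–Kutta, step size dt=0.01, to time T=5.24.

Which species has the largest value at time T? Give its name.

RK4 with dt=0.01: 524 steps to T=5.24. Trajectory (selected grid times):
t=0.00: X=41.73 Y=40.76 M=6.48 G=6.78 C=27.52
t=0.58: X=40.91 Y=41.95 M=7.49 G=7.49 C=27.86
t=1.16: X=40.09 Y=43.14 M=8.49 G=8.20 C=28.21
t=1.75: X=39.25 Y=44.34 M=9.51 G=8.93 C=28.56
t=2.33: X=38.44 Y=45.53 M=10.51 G=9.65 C=28.91
t=2.91: X=37.63 Y=46.71 M=11.51 G=10.37 C=29.26
t=3.49: X=36.82 Y=47.89 M=12.50 G=11.09 C=29.61
t=4.08: X=36.01 Y=49.08 M=13.51 G=11.83 C=29.97
t=4.66: X=35.21 Y=50.25 M=14.49 G=12.56 C=30.33
t=5.24: X=34.41 Y=51.42 M=15.47 G=13.29 C=30.69
At T=5.24: X=34.41 Y=51.42 M=15.47 G=13.29 C=30.69; the largest is Y.

Dominant species at T: Y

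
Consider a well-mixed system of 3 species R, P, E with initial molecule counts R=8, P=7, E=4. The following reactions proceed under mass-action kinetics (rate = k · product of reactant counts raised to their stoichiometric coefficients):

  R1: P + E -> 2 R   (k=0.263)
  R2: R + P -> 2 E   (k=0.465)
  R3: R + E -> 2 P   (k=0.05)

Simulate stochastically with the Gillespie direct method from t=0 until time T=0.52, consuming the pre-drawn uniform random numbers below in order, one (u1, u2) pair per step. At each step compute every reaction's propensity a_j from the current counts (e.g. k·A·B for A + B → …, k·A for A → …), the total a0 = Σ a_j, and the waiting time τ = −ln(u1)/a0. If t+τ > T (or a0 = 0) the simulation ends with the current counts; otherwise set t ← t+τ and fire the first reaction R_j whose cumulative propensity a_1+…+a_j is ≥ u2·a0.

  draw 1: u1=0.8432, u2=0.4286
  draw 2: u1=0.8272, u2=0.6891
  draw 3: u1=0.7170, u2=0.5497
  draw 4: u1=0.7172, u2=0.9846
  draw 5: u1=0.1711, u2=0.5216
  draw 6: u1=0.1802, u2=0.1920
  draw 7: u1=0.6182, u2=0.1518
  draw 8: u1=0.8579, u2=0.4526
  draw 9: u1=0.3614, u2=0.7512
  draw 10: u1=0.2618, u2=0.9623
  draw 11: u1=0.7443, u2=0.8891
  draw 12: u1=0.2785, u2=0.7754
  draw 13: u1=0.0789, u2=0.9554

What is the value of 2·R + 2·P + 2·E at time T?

Check how each reaction changes W = 2·R + 2·P + 2·E (weight of products minus weight of reactants):
R1: P + E -> 2 R: (2·2) − (2·1 + 2·1) = 4 − 4 = 0
R2: R + P -> 2 E: (2·2) − (2·1 + 2·1) = 4 − 4 = 0
R3: R + E -> 2 P: (2·2) − (2·1 + 2·1) = 4 − 4 = 0
Every reaction leaves W unchanged, so W is conserved and no simulation is needed: W(T) = W(0) = 2·8 + 2·7 + 2·4 = 38

Value at T = 38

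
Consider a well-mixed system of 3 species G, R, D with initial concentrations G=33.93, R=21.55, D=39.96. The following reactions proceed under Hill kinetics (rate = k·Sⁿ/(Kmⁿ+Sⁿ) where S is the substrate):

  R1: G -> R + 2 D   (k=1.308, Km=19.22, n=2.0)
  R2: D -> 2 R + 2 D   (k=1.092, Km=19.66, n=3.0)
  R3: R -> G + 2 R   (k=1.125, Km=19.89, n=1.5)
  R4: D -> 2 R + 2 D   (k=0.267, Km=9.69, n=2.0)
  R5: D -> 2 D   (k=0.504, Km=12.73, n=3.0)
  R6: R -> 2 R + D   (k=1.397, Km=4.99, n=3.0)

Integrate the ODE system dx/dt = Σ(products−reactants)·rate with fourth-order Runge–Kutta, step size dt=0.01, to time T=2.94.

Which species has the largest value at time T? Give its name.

Dominant species at T: D

RK4 with dt=0.01: 294 steps to T=2.94. Trajectory (selected grid times):
t=0.00: G=33.93 R=21.55 D=39.96
t=0.33: G=33.81 R=23.35 D=41.64
t=0.65: G=33.70 R=25.11 D=43.27
t=0.98: G=33.59 R=26.95 D=44.96
t=1.31: G=33.50 R=28.80 D=46.64
t=1.63: G=33.42 R=30.61 D=48.29
t=1.96: G=33.34 R=32.49 D=49.98
t=2.29: G=33.27 R=34.38 D=51.68
t=2.61: G=33.21 R=36.22 D=53.32
t=2.94: G=33.15 R=38.13 D=55.02
At T=2.94: G=33.15 R=38.13 D=55.02; the largest is D.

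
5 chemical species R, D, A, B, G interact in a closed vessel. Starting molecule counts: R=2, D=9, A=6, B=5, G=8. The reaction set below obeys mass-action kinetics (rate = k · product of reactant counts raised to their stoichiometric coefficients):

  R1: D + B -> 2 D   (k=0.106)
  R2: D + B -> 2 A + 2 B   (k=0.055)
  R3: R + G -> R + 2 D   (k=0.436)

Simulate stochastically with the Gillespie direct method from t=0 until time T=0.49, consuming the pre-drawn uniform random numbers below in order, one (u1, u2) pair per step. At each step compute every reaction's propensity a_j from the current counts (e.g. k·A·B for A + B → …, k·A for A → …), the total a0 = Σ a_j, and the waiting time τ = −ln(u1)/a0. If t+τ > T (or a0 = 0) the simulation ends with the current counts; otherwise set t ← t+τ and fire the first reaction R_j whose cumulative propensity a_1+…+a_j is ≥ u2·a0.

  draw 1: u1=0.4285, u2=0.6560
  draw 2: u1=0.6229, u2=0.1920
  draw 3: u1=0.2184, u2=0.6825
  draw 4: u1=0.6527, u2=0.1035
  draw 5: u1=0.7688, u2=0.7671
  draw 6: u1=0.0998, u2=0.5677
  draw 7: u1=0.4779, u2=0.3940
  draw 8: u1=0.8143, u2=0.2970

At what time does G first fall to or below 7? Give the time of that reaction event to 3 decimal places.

t=0.000: R=2 D=9 A=6 B=5 G=8
Draw 1: a1=4.770, a2=2.475, a3=6.976, a0=14.221; τ=−ln(0.4285)/14.221=0.060 → t=0.060; u2·a0=0.6560·14.221=9.329; a1+a2=7.245 < 9.329 ≤ a1+…+a3=14.221 → R3 fires; R=2 D=11 A=6 B=5 G=7
Draw 2: a1=5.830, a2=3.025, a3=6.104, a0=14.959; τ=−ln(0.6229)/14.959=0.032 → t=0.091; u2·a0=0.1920·14.959=2.872 ≤ a1=5.830 → R1 fires; R=2 D=12 A=6 B=4 G=7
Draw 3: a1=5.088, a2=2.640, a3=6.104, a0=13.832; τ=−ln(0.2184)/13.832=0.110 → t=0.201; u2·a0=0.6825·13.832=9.440; a1+a2=7.728 < 9.440 ≤ a1+…+a3=13.832 → R3 fires; R=2 D=14 A=6 B=4 G=6
Draw 4: a1=5.936, a2=3.080, a3=5.232, a0=14.248; τ=−ln(0.6527)/14.248=0.030 → t=0.231; u2·a0=0.1035·14.248=1.475 ≤ a1=5.936 → R1 fires; R=2 D=15 A=6 B=3 G=6
Draw 5: a1=4.770, a2=2.475, a3=5.232, a0=12.477; τ=−ln(0.7688)/12.477=0.021 → t=0.252; u2·a0=0.7671·12.477=9.571; a1+a2=7.245 < 9.571 ≤ a1+…+a3=12.477 → R3 fires; R=2 D=17 A=6 B=3 G=5
Draw 6: a1=5.406, a2=2.805, a3=4.360, a0=12.571; τ=−ln(0.0998)/12.571=0.183 → t=0.436; u2·a0=0.5677·12.571=7.137; a1=5.406 < 7.137 ≤ a1+a2=8.211 → R2 fires; R=2 D=16 A=8 B=4 G=5
Draw 7: a1=6.784, a2=3.520, a3=4.360, a0=14.664; τ=−ln(0.4779)/14.664=0.050 → t=0.486; u2·a0=0.3940·14.664=5.778 ≤ a1=6.784 → R1 fires; R=2 D=17 A=8 B=3 G=5
Draw 8: a1=5.406, a2=2.805, a3=4.360, a0=12.571; τ=−ln(0.8143)/12.571=0.016 → t=0.502 > T=0.49: stop.
G first becomes ≤ 7 when it reaches 7 at the event at t=0.060.

Threshold first reached at t = 0.060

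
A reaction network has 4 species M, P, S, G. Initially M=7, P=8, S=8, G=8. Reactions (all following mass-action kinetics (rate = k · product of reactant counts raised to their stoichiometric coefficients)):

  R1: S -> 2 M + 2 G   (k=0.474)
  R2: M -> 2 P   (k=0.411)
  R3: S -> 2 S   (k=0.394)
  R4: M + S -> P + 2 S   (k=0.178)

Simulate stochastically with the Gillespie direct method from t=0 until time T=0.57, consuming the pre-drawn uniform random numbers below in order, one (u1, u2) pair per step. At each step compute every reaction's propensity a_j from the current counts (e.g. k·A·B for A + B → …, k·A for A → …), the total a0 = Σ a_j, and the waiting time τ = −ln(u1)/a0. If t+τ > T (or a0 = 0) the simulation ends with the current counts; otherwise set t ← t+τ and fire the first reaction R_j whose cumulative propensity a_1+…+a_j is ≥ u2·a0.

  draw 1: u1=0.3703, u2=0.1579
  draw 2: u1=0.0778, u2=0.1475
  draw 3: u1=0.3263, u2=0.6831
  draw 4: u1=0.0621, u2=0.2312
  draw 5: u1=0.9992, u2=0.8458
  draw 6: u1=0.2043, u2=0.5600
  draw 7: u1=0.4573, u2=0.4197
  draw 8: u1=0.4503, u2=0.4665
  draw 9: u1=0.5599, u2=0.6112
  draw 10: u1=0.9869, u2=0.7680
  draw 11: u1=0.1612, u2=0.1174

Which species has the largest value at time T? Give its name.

t=0.000: M=7 P=8 S=8 G=8
Draw 1: a1=3.792, a2=2.877, a3=3.152, a4=9.968, a0=19.789; τ=−ln(0.3703)/19.789=0.050 → t=0.050; u2·a0=0.1579·19.789=3.125 ≤ a1=3.792 → R1 fires; M=9 P=8 S=7 G=10
Draw 2: a1=3.318, a2=3.699, a3=2.758, a4=11.214, a0=20.989; τ=−ln(0.0778)/20.989=0.122 → t=0.172; u2·a0=0.1475·20.989=3.096 ≤ a1=3.318 → R1 fires; M=11 P=8 S=6 G=12
Draw 3: a1=2.844, a2=4.521, a3=2.364, a4=11.748, a0=21.477; τ=−ln(0.3263)/21.477=0.052 → t=0.224; u2·a0=0.6831·21.477=14.671; a1+…+a3=9.729 < 14.671 ≤ a1+…+a4=21.477 → R4 fires; M=10 P=9 S=7 G=12
Draw 4: a1=3.318, a2=4.110, a3=2.758, a4=12.460, a0=22.646; τ=−ln(0.0621)/22.646=0.123 → t=0.347; u2·a0=0.2312·22.646=5.236; a1=3.318 < 5.236 ≤ a1+a2=7.428 → R2 fires; M=9 P=11 S=7 G=12
Draw 5: a1=3.318, a2=3.699, a3=2.758, a4=11.214, a0=20.989; τ=−ln(0.9992)/20.989=0.000 → t=0.347; u2·a0=0.8458·20.989=17.752; a1+…+a3=9.775 < 17.752 ≤ a1+…+a4=20.989 → R4 fires; M=8 P=12 S=8 G=12
Draw 6: a1=3.792, a2=3.288, a3=3.152, a4=11.392, a0=21.624; τ=−ln(0.2043)/21.624=0.073 → t=0.420; u2·a0=0.5600·21.624=12.109; a1+…+a3=10.232 < 12.109 ≤ a1+…+a4=21.624 → R4 fires; M=7 P=13 S=9 G=12
Draw 7: a1=4.266, a2=2.877, a3=3.546, a4=11.214, a0=21.903; τ=−ln(0.4573)/21.903=0.036 → t=0.456; u2·a0=0.4197·21.903=9.193; a1+a2=7.143 < 9.193 ≤ a1+…+a3=10.689 → R3 fires; M=7 P=13 S=10 G=12
Draw 8: a1=4.740, a2=2.877, a3=3.940, a4=12.460, a0=24.017; τ=−ln(0.4503)/24.017=0.033 → t=0.489; u2·a0=0.4665·24.017=11.204; a1+a2=7.617 < 11.204 ≤ a1+…+a3=11.557 → R3 fires; M=7 P=13 S=11 G=12
Draw 9: a1=5.214, a2=2.877, a3=4.334, a4=13.706, a0=26.131; τ=−ln(0.5599)/26.131=0.022 → t=0.511; u2·a0=0.6112·26.131=15.971; a1+…+a3=12.425 < 15.971 ≤ a1+…+a4=26.131 → R4 fires; M=6 P=14 S=12 G=12
Draw 10: a1=5.688, a2=2.466, a3=4.728, a4=12.816, a0=25.698; τ=−ln(0.9869)/25.698=0.001 → t=0.512; u2·a0=0.7680·25.698=19.736; a1+…+a3=12.882 < 19.736 ≤ a1+…+a4=25.698 → R4 fires; M=5 P=15 S=13 G=12
Draw 11: a1=6.162, a2=2.055, a3=5.122, a4=11.570, a0=24.909; τ=−ln(0.1612)/24.909=0.073 → t=0.585 > T=0.57: stop.
At T=0.57: M=5 P=15 S=13 G=12; the largest is P.

Dominant species at T: P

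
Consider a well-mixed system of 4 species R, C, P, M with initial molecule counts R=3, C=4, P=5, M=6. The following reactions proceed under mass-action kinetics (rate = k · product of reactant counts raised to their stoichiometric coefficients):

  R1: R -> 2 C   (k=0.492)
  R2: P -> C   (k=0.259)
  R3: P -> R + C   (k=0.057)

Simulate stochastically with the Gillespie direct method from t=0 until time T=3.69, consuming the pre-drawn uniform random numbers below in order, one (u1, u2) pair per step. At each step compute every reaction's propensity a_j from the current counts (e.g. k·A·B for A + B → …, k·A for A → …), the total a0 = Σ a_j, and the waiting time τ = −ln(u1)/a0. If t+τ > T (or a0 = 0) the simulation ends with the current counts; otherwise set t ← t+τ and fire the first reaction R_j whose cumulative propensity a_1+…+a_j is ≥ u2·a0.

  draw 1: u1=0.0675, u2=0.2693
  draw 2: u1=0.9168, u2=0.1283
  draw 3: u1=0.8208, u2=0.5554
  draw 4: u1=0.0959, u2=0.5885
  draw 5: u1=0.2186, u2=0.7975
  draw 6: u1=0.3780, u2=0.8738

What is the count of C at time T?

t=0.000: R=3 C=4 P=5 M=6
Draw 1: a1=1.476, a2=1.295, a3=0.285, a0=3.056; τ=−ln(0.0675)/3.056=0.882 → t=0.882; u2·a0=0.2693·3.056=0.823 ≤ a1=1.476 → R1 fires; R=2 C=6 P=5 M=6
Draw 2: a1=0.984, a2=1.295, a3=0.285, a0=2.564; τ=−ln(0.9168)/2.564=0.034 → t=0.916; u2·a0=0.1283·2.564=0.329 ≤ a1=0.984 → R1 fires; R=1 C=8 P=5 M=6
Draw 3: a1=0.492, a2=1.295, a3=0.285, a0=2.072; τ=−ln(0.8208)/2.072=0.095 → t=1.011; u2·a0=0.5554·2.072=1.151; a1=0.492 < 1.151 ≤ a1+a2=1.787 → R2 fires; R=1 C=9 P=4 M=6
Draw 4: a1=0.492, a2=1.036, a3=0.228, a0=1.756; τ=−ln(0.0959)/1.756=1.335 → t=2.346; u2·a0=0.5885·1.756=1.033; a1=0.492 < 1.033 ≤ a1+a2=1.528 → R2 fires; R=1 C=10 P=3 M=6
Draw 5: a1=0.492, a2=0.777, a3=0.171, a0=1.440; τ=−ln(0.2186)/1.440=1.056 → t=3.402; u2·a0=0.7975·1.440=1.148; a1=0.492 < 1.148 ≤ a1+a2=1.269 → R2 fires; R=1 C=11 P=2 M=6
Draw 6: a1=0.492, a2=0.518, a3=0.114, a0=1.124; τ=−ln(0.3780)/1.124=0.866 → t=4.268 > T=3.69: stop.
Read off C at T=3.69: 11

C at T = 11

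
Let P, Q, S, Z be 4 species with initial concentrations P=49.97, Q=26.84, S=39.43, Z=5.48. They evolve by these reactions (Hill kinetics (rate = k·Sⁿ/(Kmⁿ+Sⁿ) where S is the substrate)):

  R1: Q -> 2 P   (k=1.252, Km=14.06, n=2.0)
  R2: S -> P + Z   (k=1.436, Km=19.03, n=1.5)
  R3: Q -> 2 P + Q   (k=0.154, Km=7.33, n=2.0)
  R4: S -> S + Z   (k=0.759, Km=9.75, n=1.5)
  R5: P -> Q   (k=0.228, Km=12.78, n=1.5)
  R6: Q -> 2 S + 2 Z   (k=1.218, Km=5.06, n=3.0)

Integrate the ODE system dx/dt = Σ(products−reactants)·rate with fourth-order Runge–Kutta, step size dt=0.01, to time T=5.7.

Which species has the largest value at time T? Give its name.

Dominant species at T: P

RK4 with dt=0.01: 570 steps to T=5.7. Trajectory (selected grid times):
t=0.00: P=49.97 Q=26.84 S=39.43 Z=5.48
t=0.63: P=51.93 Q=25.59 S=40.27 Z=8.11
t=1.27: P=53.89 Q=24.34 S=41.12 Z=10.79
t=1.90: P=55.80 Q=23.13 S=41.95 Z=13.43
t=2.53: P=57.67 Q=21.93 S=42.77 Z=16.07
t=3.17: P=59.55 Q=20.74 S=43.60 Z=18.76
t=3.80: P=61.35 Q=19.58 S=44.41 Z=21.41
t=4.43: P=63.12 Q=18.45 S=45.21 Z=24.06
t=5.07: P=64.87 Q=17.33 S=46.01 Z=26.75
t=5.70: P=66.54 Q=16.25 S=46.78 Z=29.39
At T=5.7: P=66.54 Q=16.25 S=46.78 Z=29.39; the largest is P.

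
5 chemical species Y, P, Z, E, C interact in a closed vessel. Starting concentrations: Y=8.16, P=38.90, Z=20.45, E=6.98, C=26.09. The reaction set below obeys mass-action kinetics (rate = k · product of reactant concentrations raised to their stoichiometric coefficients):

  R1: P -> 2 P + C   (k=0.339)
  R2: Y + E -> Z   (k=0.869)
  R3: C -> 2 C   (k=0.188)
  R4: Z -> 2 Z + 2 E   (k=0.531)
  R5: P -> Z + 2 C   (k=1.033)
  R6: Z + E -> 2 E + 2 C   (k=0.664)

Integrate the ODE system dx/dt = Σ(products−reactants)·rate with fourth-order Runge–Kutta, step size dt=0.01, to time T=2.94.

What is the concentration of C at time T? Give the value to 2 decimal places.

RK4 with dt=0.01: 294 steps to T=2.94. Trajectory (selected grid times):
t=0.00: Y=8.16 P=38.90 Z=20.45 E=6.98 C=26.09
t=0.33: Y=0.00 P=30.94 Z=1.38 E=43.12 C=140.93
t=0.65: Y=0.00 P=24.78 Z=0.76 E=53.41 C=192.27
t=0.98: Y=0.00 P=19.71 Z=0.52 E=61.53 C=239.05
t=1.31: Y=0.00 P=15.67 Z=0.37 E=67.91 C=281.65
t=1.63: Y=0.00 P=12.55 Z=0.28 E=72.81 C=320.17
t=1.96: Y=0.00 P=9.98 Z=0.21 E=76.83 C=357.99
t=2.29: Y=0.00 P=7.94 Z=0.16 E=80.02 C=394.67
t=2.61: Y=0.00 P=6.36 Z=0.12 E=82.48 C=429.77
t=2.94: Y=0.00 P=5.06 Z=0.10 E=84.50 C=466.03
Read off C at T=2.94: 466.03

C at T = 466.03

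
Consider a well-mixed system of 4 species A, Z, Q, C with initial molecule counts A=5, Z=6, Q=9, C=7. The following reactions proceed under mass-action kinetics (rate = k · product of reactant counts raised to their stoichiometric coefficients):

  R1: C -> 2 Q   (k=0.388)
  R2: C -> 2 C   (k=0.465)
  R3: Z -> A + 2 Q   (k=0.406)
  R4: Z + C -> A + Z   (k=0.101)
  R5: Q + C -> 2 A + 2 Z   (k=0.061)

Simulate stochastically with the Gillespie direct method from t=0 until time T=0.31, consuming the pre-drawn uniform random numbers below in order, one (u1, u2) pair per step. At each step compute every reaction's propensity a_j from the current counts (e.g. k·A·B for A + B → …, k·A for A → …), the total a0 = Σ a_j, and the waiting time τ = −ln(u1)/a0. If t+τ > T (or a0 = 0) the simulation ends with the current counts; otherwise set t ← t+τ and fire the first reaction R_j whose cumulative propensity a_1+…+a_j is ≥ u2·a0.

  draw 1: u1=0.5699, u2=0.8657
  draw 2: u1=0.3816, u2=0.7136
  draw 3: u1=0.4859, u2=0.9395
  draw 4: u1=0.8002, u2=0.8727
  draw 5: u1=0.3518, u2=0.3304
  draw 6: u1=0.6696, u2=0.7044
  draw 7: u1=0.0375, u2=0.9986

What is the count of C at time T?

t=0.000: A=5 Z=6 Q=9 C=7
Draw 1: a1=2.716, a2=3.255, a3=2.436, a4=4.242, a5=3.843, a0=16.492; τ=−ln(0.5699)/16.492=0.034 → t=0.034; u2·a0=0.8657·16.492=14.277; a1+…+a4=12.649 < 14.277 ≤ a1+…+a5=16.492 → R5 fires; A=7 Z=8 Q=8 C=6
Draw 2: a1=2.328, a2=2.790, a3=3.248, a4=4.848, a5=2.928, a0=16.142; τ=−ln(0.3816)/16.142=0.060 → t=0.094; u2·a0=0.7136·16.142=11.519; a1+…+a3=8.366 < 11.519 ≤ a1+…+a4=13.214 → R4 fires; A=8 Z=8 Q=8 C=5
Draw 3: a1=1.940, a2=2.325, a3=3.248, a4=4.040, a5=2.440, a0=13.993; τ=−ln(0.4859)/13.993=0.052 → t=0.145; u2·a0=0.9395·13.993=13.146; a1+…+a4=11.553 < 13.146 ≤ a1+…+a5=13.993 → R5 fires; A=10 Z=10 Q=7 C=4
Draw 4: a1=1.552, a2=1.860, a3=4.060, a4=4.040, a5=1.708, a0=13.220; τ=−ln(0.8002)/13.220=0.017 → t=0.162; u2·a0=0.8727·13.220=11.537; a1+…+a4=11.512 < 11.537 ≤ a1+…+a5=13.220 → R5 fires; A=12 Z=12 Q=6 C=3
Draw 5: a1=1.164, a2=1.395, a3=4.872, a4=3.636, a5=1.098, a0=12.165; τ=−ln(0.3518)/12.165=0.086 → t=0.248; u2·a0=0.3304·12.165=4.019; a1+a2=2.559 < 4.019 ≤ a1+…+a3=7.431 → R3 fires; A=13 Z=11 Q=8 C=3
Draw 6: a1=1.164, a2=1.395, a3=4.466, a4=3.333, a5=1.464, a0=11.822; τ=−ln(0.6696)/11.822=0.034 → t=0.282; u2·a0=0.7044·11.822=8.327; a1+…+a3=7.025 < 8.327 ≤ a1+…+a4=10.358 → R4 fires; A=14 Z=11 Q=8 C=2
Draw 7: a1=0.776, a2=0.930, a3=4.466, a4=2.222, a5=0.976, a0=9.370; τ=−ln(0.0375)/9.370=0.350 → t=0.632 > T=0.31: stop.
Read off C at T=0.31: 2

C at T = 2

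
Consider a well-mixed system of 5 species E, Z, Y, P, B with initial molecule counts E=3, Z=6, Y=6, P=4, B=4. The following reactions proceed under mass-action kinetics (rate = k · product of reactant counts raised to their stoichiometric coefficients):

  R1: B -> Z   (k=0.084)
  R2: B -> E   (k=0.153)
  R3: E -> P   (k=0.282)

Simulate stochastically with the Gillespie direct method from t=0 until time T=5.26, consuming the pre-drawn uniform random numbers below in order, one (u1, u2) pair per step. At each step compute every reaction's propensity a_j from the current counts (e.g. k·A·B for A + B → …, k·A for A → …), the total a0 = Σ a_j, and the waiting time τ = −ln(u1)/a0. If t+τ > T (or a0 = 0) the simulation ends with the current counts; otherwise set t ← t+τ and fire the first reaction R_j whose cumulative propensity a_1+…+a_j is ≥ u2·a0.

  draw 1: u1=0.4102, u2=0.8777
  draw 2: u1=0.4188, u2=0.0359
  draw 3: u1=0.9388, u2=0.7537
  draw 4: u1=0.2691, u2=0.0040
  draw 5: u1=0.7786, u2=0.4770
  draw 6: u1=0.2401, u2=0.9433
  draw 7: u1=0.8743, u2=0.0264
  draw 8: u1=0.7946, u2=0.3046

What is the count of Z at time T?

Z at T = 9

t=0.000: E=3 Z=6 Y=6 P=4 B=4
Draw 1: a1=0.336, a2=0.612, a3=0.846, a0=1.794; τ=−ln(0.4102)/1.794=0.497 → t=0.497; u2·a0=0.8777·1.794=1.575; a1+a2=0.948 < 1.575 ≤ a1+…+a3=1.794 → R3 fires; E=2 Z=6 Y=6 P=5 B=4
Draw 2: a1=0.336, a2=0.612, a3=0.564, a0=1.512; τ=−ln(0.4188)/1.512=0.576 → t=1.072; u2·a0=0.0359·1.512=0.054 ≤ a1=0.336 → R1 fires; E=2 Z=7 Y=6 P=5 B=3
Draw 3: a1=0.252, a2=0.459, a3=0.564, a0=1.275; τ=−ln(0.9388)/1.275=0.050 → t=1.122; u2·a0=0.7537·1.275=0.961; a1+a2=0.711 < 0.961 ≤ a1+…+a3=1.275 → R3 fires; E=1 Z=7 Y=6 P=6 B=3
Draw 4: a1=0.252, a2=0.459, a3=0.282, a0=0.993; τ=−ln(0.2691)/0.993=1.322 → t=2.444; u2·a0=0.0040·0.993=0.004 ≤ a1=0.252 → R1 fires; E=1 Z=8 Y=6 P=6 B=2
Draw 5: a1=0.168, a2=0.306, a3=0.282, a0=0.756; τ=−ln(0.7786)/0.756=0.331 → t=2.775; u2·a0=0.4770·0.756=0.361; a1=0.168 < 0.361 ≤ a1+a2=0.474 → R2 fires; E=2 Z=8 Y=6 P=6 B=1
Draw 6: a1=0.084, a2=0.153, a3=0.564, a0=0.801; τ=−ln(0.2401)/0.801=1.781 → t=4.556; u2·a0=0.9433·0.801=0.756; a1+a2=0.237 < 0.756 ≤ a1+…+a3=0.801 → R3 fires; E=1 Z=8 Y=6 P=7 B=1
Draw 7: a1=0.084, a2=0.153, a3=0.282, a0=0.519; τ=−ln(0.8743)/0.519=0.259 → t=4.815; u2·a0=0.0264·0.519=0.014 ≤ a1=0.084 → R1 fires; E=1 Z=9 Y=6 P=7 B=0
Draw 8: a1=0.000, a2=0.000, a3=0.282, a0=0.282; τ=−ln(0.7946)/0.282=0.815 → t=5.630 > T=5.26: stop.
Read off Z at T=5.26: 9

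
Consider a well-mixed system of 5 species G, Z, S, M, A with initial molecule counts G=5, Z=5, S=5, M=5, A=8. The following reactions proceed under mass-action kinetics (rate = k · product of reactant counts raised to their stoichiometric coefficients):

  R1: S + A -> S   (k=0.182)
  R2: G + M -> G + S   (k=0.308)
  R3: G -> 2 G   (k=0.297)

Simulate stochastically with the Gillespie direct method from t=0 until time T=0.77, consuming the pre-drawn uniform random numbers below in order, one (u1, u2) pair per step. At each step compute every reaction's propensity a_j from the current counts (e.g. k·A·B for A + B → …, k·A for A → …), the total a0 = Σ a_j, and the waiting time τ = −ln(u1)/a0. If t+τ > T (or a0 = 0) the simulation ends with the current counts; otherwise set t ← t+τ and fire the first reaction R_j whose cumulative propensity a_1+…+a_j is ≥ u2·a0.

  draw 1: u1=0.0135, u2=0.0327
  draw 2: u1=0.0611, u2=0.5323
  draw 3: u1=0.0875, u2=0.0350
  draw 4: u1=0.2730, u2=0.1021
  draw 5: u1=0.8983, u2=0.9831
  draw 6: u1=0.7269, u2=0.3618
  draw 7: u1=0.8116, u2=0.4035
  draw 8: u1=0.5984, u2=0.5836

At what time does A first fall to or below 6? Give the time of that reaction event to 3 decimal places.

t=0.000: G=5 Z=5 S=5 M=5 A=8
Draw 1: a1=7.280, a2=7.700, a3=1.485, a0=16.465; τ=−ln(0.0135)/16.465=0.261 → t=0.261; u2·a0=0.0327·16.465=0.538 ≤ a1=7.280 → R1 fires; G=5 Z=5 S=5 M=5 A=7
Draw 2: a1=6.370, a2=7.700, a3=1.485, a0=15.555; τ=−ln(0.0611)/15.555=0.180 → t=0.441; u2·a0=0.5323·15.555=8.280; a1=6.370 < 8.280 ≤ a1+a2=14.070 → R2 fires; G=5 Z=5 S=6 M=4 A=7
Draw 3: a1=7.644, a2=6.160, a3=1.485, a0=15.289; τ=−ln(0.0875)/15.289=0.159 → t=0.601; u2·a0=0.0350·15.289=0.535 ≤ a1=7.644 → R1 fires; G=5 Z=5 S=6 M=4 A=6
Draw 4: a1=6.552, a2=6.160, a3=1.485, a0=14.197; τ=−ln(0.2730)/14.197=0.091 → t=0.692; u2·a0=0.1021·14.197=1.450 ≤ a1=6.552 → R1 fires; G=5 Z=5 S=6 M=4 A=5
Draw 5: a1=5.460, a2=6.160, a3=1.485, a0=13.105; τ=−ln(0.8983)/13.105=0.008 → t=0.700; u2·a0=0.9831·13.105=12.884; a1+a2=11.620 < 12.884 ≤ a1+…+a3=13.105 → R3 fires; G=6 Z=5 S=6 M=4 A=5
Draw 6: a1=5.460, a2=7.392, a3=1.782, a0=14.634; τ=−ln(0.7269)/14.634=0.022 → t=0.722; u2·a0=0.3618·14.634=5.295 ≤ a1=5.460 → R1 fires; G=6 Z=5 S=6 M=4 A=4
Draw 7: a1=4.368, a2=7.392, a3=1.782, a0=13.542; τ=−ln(0.8116)/13.542=0.015 → t=0.737; u2·a0=0.4035·13.542=5.464; a1=4.368 < 5.464 ≤ a1+a2=11.760 → R2 fires; G=6 Z=5 S=7 M=3 A=4
Draw 8: a1=5.096, a2=5.544, a3=1.782, a0=12.422; τ=−ln(0.5984)/12.422=0.041 → t=0.779 > T=0.77: stop.
A first becomes ≤ 6 when it reaches 6 at the event at t=0.601.

Threshold first reached at t = 0.601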